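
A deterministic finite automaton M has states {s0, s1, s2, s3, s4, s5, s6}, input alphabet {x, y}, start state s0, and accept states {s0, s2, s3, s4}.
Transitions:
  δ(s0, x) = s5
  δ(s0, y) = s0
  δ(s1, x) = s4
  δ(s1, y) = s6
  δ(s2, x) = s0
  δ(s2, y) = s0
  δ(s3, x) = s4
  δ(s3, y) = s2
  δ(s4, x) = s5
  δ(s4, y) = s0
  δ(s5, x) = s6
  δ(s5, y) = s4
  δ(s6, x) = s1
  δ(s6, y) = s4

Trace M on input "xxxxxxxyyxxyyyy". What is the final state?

s0

s0 --x--> s5
s5 --x--> s6
s6 --x--> s1
s1 --x--> s4
s4 --x--> s5
s5 --x--> s6
s6 --x--> s1
s1 --y--> s6
s6 --y--> s4
s4 --x--> s5
s5 --x--> s6
s6 --y--> s4
s4 --y--> s0
s0 --y--> s0
s0 --y--> s0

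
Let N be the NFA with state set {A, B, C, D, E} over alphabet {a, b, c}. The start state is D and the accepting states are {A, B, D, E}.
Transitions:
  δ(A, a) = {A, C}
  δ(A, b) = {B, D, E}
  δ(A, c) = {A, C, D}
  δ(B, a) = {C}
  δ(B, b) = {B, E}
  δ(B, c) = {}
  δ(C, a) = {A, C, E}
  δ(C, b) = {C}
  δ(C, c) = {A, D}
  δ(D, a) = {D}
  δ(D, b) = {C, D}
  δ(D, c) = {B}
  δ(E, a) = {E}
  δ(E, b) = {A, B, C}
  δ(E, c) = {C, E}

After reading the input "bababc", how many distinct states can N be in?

5

Start: {D}
read b: {C, D}
read a: {A, C, D, E}
read b: {A, B, C, D, E}
read a: {A, C, D, E}
read b: {A, B, C, D, E}
read c: {A, B, C, D, E}
Final reachable set {A, B, C, D, E} has 5 states.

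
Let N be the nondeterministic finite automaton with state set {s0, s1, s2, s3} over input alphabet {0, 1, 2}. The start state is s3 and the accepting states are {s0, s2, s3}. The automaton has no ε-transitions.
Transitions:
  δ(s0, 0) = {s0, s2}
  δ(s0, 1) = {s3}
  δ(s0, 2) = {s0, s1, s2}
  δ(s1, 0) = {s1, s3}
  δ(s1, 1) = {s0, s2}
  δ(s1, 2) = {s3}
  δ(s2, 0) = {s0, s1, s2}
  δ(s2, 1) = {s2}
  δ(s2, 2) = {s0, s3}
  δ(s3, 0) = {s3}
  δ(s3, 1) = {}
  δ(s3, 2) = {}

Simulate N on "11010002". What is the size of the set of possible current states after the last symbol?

Start: {s3}
read 1: {}
The reachable set is empty and stays empty for the remaining 7 symbols.
Final reachable set {} has 0 states.

0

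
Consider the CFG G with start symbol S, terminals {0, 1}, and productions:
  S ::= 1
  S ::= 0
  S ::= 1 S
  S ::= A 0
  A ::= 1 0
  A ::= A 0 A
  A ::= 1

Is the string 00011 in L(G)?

no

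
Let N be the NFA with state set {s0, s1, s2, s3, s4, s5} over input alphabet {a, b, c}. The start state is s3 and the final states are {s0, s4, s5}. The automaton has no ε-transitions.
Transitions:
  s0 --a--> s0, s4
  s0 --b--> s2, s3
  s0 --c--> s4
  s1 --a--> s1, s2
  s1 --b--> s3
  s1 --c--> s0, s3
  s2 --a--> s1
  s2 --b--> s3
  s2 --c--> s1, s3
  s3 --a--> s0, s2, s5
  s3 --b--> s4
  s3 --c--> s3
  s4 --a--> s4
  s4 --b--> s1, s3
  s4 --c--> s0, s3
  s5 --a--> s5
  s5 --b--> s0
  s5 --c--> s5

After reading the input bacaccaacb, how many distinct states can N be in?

5

Start: {s3}
read b: {s4}
read a: {s4}
read c: {s0, s3}
read a: {s0, s2, s4, s5}
read c: {s0, s1, s3, s4, s5}
read c: {s0, s3, s4, s5}
read a: {s0, s2, s4, s5}
read a: {s0, s1, s4, s5}
read c: {s0, s3, s4, s5}
read b: {s0, s1, s2, s3, s4}
Final reachable set {s0, s1, s2, s3, s4} has 5 states.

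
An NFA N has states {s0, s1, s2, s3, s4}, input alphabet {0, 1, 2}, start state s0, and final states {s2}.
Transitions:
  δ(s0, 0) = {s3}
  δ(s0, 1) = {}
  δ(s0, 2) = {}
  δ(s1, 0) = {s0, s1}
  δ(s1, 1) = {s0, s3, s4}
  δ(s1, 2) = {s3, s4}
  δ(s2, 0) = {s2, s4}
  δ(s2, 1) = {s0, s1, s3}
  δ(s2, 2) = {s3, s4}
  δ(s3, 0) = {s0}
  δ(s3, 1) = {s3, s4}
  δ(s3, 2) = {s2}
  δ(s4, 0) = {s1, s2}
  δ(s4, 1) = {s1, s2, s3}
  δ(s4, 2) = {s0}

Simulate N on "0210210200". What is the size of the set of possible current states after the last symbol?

5

Start: {s0}
read 0: {s3}
read 2: {s2}
read 1: {s0, s1, s3}
read 0: {s0, s1, s3}
read 2: {s2, s3, s4}
read 1: {s0, s1, s2, s3, s4}
read 0: {s0, s1, s2, s3, s4}
read 2: {s0, s2, s3, s4}
read 0: {s0, s1, s2, s3, s4}
read 0: {s0, s1, s2, s3, s4}
Final reachable set {s0, s1, s2, s3, s4} has 5 states.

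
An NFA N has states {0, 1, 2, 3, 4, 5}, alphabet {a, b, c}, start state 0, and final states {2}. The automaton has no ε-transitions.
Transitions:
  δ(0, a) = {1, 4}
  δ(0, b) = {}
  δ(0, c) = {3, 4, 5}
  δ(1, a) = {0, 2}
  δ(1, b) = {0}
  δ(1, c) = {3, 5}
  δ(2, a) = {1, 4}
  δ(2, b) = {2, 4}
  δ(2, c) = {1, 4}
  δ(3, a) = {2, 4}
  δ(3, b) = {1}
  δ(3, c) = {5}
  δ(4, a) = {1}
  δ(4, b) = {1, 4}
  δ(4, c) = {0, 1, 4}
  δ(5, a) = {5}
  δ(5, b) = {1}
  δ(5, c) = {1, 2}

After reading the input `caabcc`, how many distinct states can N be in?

6

Start: {0}
read c: {3, 4, 5}
read a: {1, 2, 4, 5}
read a: {0, 1, 2, 4, 5}
read b: {0, 1, 2, 4}
read c: {0, 1, 3, 4, 5}
read c: {0, 1, 2, 3, 4, 5}
Final reachable set {0, 1, 2, 3, 4, 5} has 6 states.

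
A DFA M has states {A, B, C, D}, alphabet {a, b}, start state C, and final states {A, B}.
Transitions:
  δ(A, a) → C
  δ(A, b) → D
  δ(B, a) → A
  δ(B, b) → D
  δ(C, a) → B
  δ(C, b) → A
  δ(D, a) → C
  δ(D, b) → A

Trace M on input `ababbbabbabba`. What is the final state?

C

C --a--> B
B --b--> D
D --a--> C
C --b--> A
A --b--> D
D --b--> A
A --a--> C
C --b--> A
A --b--> D
D --a--> C
C --b--> A
A --b--> D
D --a--> C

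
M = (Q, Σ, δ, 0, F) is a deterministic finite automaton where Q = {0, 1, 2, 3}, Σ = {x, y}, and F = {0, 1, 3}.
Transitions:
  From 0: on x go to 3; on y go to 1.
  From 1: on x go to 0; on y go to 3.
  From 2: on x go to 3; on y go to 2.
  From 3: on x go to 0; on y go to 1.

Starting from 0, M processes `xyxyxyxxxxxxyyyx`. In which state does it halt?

0

0 --x--> 3
3 --y--> 1
1 --x--> 0
0 --y--> 1
1 --x--> 0
0 --y--> 1
1 --x--> 0
0 --x--> 3
3 --x--> 0
0 --x--> 3
3 --x--> 0
0 --x--> 3
3 --y--> 1
1 --y--> 3
3 --y--> 1
1 --x--> 0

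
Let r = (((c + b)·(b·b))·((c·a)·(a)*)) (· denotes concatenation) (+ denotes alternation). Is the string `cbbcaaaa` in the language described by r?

yes

Split as cbb·caaaa: ((c+b)·(b·b)) matches cbb and ((c·a)·(a)*) matches caaaa.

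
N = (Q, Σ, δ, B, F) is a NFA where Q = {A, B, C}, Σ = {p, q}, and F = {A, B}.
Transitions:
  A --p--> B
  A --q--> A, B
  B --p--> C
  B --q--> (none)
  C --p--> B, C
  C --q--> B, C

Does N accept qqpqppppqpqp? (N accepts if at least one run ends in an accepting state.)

Start: {B}
read q: {}
The reachable set is empty and stays empty for the remaining 11 symbols.
Reachable ∩ accepting = {} — empty.

rejected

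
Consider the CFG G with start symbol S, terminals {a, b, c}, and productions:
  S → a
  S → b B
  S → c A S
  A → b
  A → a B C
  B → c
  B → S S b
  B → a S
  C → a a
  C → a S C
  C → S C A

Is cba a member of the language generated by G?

S ⇒ cAS ⇒ cbS ⇒ cba

yes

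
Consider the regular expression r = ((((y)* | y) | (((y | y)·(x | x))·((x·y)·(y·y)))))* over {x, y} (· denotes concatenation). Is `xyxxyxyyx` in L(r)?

no

xyxxyxyyx cannot be split into zero or more pieces each matching (((y)*|y)|(((y|y)·(x|x))·((x·y)·(y·y)))).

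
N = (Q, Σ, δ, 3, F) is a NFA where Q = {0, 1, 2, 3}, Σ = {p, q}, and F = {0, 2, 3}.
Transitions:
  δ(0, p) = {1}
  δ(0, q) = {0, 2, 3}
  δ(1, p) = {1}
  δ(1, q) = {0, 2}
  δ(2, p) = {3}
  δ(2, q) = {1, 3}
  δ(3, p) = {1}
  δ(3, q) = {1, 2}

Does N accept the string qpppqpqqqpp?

rejected

Start: {3}
read q: {1, 2}
read p: {1, 3}
read p: {1}
read p: {1}
read q: {0, 2}
read p: {1, 3}
read q: {0, 1, 2}
read q: {0, 1, 2, 3}
read q: {0, 1, 2, 3}
read p: {1, 3}
read p: {1}
Reachable ∩ accepting = {} — empty.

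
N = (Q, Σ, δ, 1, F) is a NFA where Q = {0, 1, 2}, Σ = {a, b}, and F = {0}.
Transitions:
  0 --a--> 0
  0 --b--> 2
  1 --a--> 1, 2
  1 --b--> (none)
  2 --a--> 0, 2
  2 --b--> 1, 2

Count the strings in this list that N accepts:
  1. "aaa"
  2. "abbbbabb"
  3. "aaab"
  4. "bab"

"aaa": accepted
"abbbbabb": rejected
"aaab": rejected
"bab": rejected

1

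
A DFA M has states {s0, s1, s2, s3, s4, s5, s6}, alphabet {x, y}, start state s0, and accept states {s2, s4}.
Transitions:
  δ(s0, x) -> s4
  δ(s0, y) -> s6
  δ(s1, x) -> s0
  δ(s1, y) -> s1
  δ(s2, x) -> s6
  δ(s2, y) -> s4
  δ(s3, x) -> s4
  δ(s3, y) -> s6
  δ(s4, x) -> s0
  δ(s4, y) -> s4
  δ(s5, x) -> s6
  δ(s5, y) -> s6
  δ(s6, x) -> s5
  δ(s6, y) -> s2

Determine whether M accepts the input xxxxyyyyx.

rejected

s0 --x--> s4
s4 --x--> s0
s0 --x--> s4
s4 --x--> s0
s0 --y--> s6
s6 --y--> s2
s2 --y--> s4
s4 --y--> s4
s4 --x--> s0
End in state s0, which is not an accepting state.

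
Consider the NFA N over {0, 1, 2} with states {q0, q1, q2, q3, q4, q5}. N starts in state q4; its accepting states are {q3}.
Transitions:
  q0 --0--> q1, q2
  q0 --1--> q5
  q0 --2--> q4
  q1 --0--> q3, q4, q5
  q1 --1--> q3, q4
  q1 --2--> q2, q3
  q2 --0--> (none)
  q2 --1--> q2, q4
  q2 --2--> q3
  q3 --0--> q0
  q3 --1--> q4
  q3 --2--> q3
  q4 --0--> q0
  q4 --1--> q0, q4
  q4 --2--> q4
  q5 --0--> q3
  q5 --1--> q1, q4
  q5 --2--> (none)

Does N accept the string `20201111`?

rejected

Start: {q4}
read 2: {q4}
read 0: {q0}
read 2: {q4}
read 0: {q0}
read 1: {q5}
read 1: {q1, q4}
read 1: {q0, q3, q4}
read 1: {q0, q4, q5}
Reachable ∩ accepting = {} — empty.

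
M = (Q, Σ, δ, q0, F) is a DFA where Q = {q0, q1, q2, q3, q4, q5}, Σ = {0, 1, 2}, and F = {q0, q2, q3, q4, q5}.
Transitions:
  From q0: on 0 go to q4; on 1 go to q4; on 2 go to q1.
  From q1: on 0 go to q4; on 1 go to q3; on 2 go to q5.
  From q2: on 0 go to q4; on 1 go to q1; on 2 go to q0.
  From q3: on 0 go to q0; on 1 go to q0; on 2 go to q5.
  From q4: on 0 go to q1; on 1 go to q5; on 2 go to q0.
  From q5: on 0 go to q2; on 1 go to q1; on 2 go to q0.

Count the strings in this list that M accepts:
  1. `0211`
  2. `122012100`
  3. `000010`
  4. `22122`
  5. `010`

`0211`: accepted
`122012100`: accepted
`000010`: accepted
`22122`: accepted
`010`: accepted

5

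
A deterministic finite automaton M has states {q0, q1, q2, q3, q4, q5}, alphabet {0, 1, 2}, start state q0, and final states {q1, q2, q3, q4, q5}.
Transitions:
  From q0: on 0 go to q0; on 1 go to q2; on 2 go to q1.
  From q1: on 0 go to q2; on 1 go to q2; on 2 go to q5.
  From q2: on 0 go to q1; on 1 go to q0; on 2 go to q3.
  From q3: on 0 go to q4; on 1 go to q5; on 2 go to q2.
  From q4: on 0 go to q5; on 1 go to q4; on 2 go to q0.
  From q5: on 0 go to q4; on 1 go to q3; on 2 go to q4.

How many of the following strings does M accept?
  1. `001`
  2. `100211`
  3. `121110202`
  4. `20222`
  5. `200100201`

5

`001`: accepted
`100211`: accepted
`121110202`: accepted
`20222`: accepted
`200100201`: accepted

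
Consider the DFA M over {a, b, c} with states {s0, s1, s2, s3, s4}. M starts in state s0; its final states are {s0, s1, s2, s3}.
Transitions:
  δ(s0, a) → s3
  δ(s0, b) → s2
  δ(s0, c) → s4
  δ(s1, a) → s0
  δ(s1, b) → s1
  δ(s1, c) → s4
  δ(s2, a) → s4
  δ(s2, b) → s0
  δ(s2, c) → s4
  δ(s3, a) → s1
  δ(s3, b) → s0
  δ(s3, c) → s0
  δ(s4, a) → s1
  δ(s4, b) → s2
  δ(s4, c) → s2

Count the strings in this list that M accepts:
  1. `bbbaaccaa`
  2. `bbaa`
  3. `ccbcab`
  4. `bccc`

`bbbaaccaa`: accepted
`bbaa`: accepted
`ccbcab`: accepted
`bccc`: rejected

3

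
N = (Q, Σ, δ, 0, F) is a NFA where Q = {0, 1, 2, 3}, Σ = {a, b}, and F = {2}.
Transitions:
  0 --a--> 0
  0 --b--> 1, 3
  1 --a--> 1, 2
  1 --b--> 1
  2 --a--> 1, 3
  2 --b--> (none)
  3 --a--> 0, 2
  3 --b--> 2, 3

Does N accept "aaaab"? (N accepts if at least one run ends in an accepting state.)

Start: {0}
read a: {0}
read a: {0}
read a: {0}
read a: {0}
read b: {1, 3}
Reachable ∩ accepting = {} — empty.

rejected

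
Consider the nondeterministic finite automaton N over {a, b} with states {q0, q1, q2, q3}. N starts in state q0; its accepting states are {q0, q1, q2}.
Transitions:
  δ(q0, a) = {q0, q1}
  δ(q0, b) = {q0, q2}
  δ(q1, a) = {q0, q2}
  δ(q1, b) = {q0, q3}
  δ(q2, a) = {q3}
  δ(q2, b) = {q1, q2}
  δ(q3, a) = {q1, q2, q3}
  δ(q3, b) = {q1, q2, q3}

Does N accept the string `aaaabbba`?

accepted

Start: {q0}
read a: {q0, q1}
read a: {q0, q1, q2}
read a: {q0, q1, q2, q3}
read a: {q0, q1, q2, q3}
read b: {q0, q1, q2, q3}
read b: {q0, q1, q2, q3}
read b: {q0, q1, q2, q3}
read a: {q0, q1, q2, q3}
Reachable ∩ accepting = {q0, q1, q2} — nonempty.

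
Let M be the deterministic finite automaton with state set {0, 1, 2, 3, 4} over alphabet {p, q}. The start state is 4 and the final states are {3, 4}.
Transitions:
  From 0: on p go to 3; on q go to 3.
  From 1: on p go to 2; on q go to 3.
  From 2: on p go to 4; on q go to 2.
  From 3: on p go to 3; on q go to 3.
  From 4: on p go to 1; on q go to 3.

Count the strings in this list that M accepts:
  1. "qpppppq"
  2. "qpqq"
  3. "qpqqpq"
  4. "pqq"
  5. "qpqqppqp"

"qpppppq": accepted
"qpqq": accepted
"qpqqpq": accepted
"pqq": accepted
"qpqqppqp": accepted

5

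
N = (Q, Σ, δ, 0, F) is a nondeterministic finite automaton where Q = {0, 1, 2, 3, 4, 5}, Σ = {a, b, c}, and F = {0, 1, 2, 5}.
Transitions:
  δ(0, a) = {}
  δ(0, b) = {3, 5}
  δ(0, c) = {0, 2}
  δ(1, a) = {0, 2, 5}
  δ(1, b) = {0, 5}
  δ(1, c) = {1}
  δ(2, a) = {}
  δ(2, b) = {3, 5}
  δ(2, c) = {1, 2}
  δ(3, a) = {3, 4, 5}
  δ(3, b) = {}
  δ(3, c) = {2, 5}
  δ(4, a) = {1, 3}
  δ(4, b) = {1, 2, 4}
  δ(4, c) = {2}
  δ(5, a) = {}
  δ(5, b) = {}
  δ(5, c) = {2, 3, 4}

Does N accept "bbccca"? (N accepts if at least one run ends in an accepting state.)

rejected

Start: {0}
read b: {3, 5}
read b: {}
The reachable set is empty and stays empty for the remaining 4 symbols.
Reachable ∩ accepting = {} — empty.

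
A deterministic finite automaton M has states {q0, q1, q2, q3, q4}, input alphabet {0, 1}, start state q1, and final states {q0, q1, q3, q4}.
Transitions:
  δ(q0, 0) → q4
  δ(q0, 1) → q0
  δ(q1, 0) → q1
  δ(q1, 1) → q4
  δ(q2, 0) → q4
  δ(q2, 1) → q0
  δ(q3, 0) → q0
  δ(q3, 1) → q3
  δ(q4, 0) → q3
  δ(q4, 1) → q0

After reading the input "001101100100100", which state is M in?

q1 --0--> q1
q1 --0--> q1
q1 --1--> q4
q4 --1--> q0
q0 --0--> q4
q4 --1--> q0
q0 --1--> q0
q0 --0--> q4
q4 --0--> q3
q3 --1--> q3
q3 --0--> q0
q0 --0--> q4
q4 --1--> q0
q0 --0--> q4
q4 --0--> q3

q3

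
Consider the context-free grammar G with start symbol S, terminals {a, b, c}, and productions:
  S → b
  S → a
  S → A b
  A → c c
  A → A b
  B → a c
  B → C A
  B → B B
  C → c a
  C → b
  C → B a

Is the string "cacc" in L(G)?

no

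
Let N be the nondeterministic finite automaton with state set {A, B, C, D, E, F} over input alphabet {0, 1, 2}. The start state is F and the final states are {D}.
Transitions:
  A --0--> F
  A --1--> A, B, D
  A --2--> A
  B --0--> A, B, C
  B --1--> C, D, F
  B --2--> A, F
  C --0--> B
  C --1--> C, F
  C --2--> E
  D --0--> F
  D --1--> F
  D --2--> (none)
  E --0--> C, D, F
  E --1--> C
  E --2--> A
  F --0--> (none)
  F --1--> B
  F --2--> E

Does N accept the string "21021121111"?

accepted

Start: {F}
read 2: {E}
read 1: {C}
read 0: {B}
read 2: {A, F}
read 1: {A, B, D}
read 1: {A, B, C, D, F}
read 2: {A, E, F}
read 1: {A, B, C, D}
read 1: {A, B, C, D, F}
read 1: {A, B, C, D, F}
read 1: {A, B, C, D, F}
Reachable ∩ accepting = {D} — nonempty.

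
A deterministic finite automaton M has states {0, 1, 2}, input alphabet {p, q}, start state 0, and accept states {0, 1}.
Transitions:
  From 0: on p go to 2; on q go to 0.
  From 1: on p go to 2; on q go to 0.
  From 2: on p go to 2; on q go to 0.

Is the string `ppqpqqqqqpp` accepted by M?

rejected

0 --p--> 2
2 --p--> 2
2 --q--> 0
0 --p--> 2
2 --q--> 0
0 --q--> 0
0 --q--> 0
0 --q--> 0
0 --q--> 0
0 --p--> 2
2 --p--> 2
End in state 2, which is not an accepting state.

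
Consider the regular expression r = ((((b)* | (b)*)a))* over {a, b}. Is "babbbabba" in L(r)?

yes

Split into 3 pieces ba · bbba · bba; each matches (((b)*|(b)*)a).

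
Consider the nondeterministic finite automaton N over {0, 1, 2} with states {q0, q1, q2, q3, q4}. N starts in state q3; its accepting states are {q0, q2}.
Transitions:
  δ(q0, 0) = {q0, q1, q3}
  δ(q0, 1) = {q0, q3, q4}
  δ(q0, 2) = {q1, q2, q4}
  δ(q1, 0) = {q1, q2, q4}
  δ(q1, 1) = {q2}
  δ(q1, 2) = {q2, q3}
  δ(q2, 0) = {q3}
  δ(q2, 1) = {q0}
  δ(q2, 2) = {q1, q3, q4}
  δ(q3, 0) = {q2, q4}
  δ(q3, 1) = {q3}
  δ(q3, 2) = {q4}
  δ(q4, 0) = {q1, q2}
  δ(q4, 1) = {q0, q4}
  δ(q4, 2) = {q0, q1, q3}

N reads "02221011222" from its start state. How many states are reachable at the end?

Start: {q3}
read 0: {q2, q4}
read 2: {q0, q1, q3, q4}
read 2: {q0, q1, q2, q3, q4}
read 2: {q0, q1, q2, q3, q4}
read 1: {q0, q2, q3, q4}
read 0: {q0, q1, q2, q3, q4}
read 1: {q0, q2, q3, q4}
read 1: {q0, q3, q4}
read 2: {q0, q1, q2, q3, q4}
read 2: {q0, q1, q2, q3, q4}
read 2: {q0, q1, q2, q3, q4}
Final reachable set {q0, q1, q2, q3, q4} has 5 states.

5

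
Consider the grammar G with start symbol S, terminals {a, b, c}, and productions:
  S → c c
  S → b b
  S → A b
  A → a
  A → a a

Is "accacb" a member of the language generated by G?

no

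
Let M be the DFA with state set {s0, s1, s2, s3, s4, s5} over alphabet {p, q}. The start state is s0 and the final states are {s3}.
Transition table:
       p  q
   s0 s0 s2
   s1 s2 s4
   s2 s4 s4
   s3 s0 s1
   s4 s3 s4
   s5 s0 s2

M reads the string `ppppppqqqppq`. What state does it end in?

s0 --p--> s0
s0 --p--> s0
s0 --p--> s0
s0 --p--> s0
s0 --p--> s0
s0 --p--> s0
s0 --q--> s2
s2 --q--> s4
s4 --q--> s4
s4 --p--> s3
s3 --p--> s0
s0 --q--> s2

s2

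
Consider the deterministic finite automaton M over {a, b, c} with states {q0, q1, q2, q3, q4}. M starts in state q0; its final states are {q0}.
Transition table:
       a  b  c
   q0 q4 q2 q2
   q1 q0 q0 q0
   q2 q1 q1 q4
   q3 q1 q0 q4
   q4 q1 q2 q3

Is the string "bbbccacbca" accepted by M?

q0 --b--> q2
q2 --b--> q1
q1 --b--> q0
q0 --c--> q2
q2 --c--> q4
q4 --a--> q1
q1 --c--> q0
q0 --b--> q2
q2 --c--> q4
q4 --a--> q1
End in state q1, which is not an accepting state.

rejected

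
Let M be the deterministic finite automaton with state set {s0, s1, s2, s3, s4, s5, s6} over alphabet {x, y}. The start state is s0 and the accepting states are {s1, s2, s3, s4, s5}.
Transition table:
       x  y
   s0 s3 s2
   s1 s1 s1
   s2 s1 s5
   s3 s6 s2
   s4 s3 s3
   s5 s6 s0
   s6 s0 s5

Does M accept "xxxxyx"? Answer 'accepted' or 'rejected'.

s0 --x--> s3
s3 --x--> s6
s6 --x--> s0
s0 --x--> s3
s3 --y--> s2
s2 --x--> s1
End in state s1, which is an accepting state.

accepted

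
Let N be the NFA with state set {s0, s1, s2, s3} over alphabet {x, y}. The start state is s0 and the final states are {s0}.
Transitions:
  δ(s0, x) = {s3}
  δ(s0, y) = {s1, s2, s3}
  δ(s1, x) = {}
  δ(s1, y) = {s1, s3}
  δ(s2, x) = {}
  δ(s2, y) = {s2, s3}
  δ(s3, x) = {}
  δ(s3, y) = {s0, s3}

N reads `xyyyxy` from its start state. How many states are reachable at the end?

Start: {s0}
read x: {s3}
read y: {s0, s3}
read y: {s0, s1, s2, s3}
read y: {s0, s1, s2, s3}
read x: {s3}
read y: {s0, s3}
Final reachable set {s0, s3} has 2 states.

2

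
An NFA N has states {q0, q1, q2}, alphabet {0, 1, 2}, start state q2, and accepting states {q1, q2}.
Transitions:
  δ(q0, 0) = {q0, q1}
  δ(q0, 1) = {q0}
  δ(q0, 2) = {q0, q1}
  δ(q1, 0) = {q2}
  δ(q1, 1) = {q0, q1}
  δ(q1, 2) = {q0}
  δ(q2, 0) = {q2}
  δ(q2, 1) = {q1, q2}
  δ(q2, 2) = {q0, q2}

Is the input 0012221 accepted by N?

accepted

Start: {q2}
read 0: {q2}
read 0: {q2}
read 1: {q1, q2}
read 2: {q0, q2}
read 2: {q0, q1, q2}
read 2: {q0, q1, q2}
read 1: {q0, q1, q2}
Reachable ∩ accepting = {q1, q2} — nonempty.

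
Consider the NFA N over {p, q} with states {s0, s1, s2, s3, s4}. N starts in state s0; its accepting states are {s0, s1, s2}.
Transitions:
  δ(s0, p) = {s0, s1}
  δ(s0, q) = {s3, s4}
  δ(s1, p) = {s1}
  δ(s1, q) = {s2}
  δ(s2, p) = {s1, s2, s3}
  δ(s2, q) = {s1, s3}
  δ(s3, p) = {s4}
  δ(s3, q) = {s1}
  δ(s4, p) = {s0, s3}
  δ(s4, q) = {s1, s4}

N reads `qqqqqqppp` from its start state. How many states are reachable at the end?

5

Start: {s0}
read q: {s3, s4}
read q: {s1, s4}
read q: {s1, s2, s4}
read q: {s1, s2, s3, s4}
read q: {s1, s2, s3, s4}
read q: {s1, s2, s3, s4}
read p: {s0, s1, s2, s3, s4}
read p: {s0, s1, s2, s3, s4}
read p: {s0, s1, s2, s3, s4}
Final reachable set {s0, s1, s2, s3, s4} has 5 states.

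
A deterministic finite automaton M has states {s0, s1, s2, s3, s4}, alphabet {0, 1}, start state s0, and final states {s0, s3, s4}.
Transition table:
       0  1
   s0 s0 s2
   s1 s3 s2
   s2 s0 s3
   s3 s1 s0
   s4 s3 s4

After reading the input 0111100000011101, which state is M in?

s2

s0 --0--> s0
s0 --1--> s2
s2 --1--> s3
s3 --1--> s0
s0 --1--> s2
s2 --0--> s0
s0 --0--> s0
s0 --0--> s0
s0 --0--> s0
s0 --0--> s0
s0 --0--> s0
s0 --1--> s2
s2 --1--> s3
s3 --1--> s0
s0 --0--> s0
s0 --1--> s2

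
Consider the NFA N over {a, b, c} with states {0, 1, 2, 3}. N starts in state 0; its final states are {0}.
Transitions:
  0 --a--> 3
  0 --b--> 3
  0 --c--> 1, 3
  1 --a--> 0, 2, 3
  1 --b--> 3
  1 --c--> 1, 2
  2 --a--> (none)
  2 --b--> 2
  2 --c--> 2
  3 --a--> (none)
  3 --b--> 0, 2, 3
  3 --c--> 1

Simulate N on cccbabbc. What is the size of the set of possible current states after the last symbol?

0

Start: {0}
read c: {1, 3}
read c: {1, 2}
read c: {1, 2}
read b: {2, 3}
read a: {}
The reachable set is empty and stays empty for the remaining 3 symbols.
Final reachable set {} has 0 states.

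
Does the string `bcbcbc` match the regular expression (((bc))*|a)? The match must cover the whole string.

The left alternative ((bc))* matches bcbcbc.

yes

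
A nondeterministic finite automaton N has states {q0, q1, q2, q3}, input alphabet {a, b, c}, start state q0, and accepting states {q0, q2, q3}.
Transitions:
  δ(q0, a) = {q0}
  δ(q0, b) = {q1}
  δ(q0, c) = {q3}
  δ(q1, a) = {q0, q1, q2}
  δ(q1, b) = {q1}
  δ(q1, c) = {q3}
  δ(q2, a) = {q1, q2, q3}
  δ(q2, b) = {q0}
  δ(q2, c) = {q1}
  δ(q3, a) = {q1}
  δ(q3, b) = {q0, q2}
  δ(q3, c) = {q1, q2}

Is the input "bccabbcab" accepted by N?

rejected

Start: {q0}
read b: {q1}
read c: {q3}
read c: {q1, q2}
read a: {q0, q1, q2, q3}
read b: {q0, q1, q2}
read b: {q0, q1}
read c: {q3}
read a: {q1}
read b: {q1}
Reachable ∩ accepting = {} — empty.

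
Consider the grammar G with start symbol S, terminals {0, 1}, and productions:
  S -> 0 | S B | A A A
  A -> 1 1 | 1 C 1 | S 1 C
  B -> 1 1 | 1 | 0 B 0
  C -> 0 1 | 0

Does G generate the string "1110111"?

yes

S ⇒ AAA ⇒ 11AA ⇒ 111C1A ⇒ 11101A ⇒ 1110111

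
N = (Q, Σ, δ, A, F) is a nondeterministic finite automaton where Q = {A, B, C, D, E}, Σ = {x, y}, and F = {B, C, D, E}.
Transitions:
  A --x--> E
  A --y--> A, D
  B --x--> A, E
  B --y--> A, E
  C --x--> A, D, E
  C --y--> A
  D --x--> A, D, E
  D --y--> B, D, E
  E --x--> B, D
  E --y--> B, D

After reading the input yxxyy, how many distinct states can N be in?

4

Start: {A}
read y: {A, D}
read x: {A, D, E}
read x: {A, B, D, E}
read y: {A, B, D, E}
read y: {A, B, D, E}
Final reachable set {A, B, D, E} has 4 states.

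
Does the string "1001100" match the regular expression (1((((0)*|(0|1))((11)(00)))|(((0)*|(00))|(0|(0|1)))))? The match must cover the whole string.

Split as 1·001100: 1 matches 1 and ((((0)*|(0|1))((11)(00)))|(((0)*|(00))|(0|(0|1)))) matches 001100.

yes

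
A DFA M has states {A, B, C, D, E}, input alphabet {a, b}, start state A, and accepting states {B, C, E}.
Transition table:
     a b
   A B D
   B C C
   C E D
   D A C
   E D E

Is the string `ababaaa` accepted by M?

A --a--> B
B --b--> C
C --a--> E
E --b--> E
E --a--> D
D --a--> A
A --a--> B
End in state B, which is an accepting state.

accepted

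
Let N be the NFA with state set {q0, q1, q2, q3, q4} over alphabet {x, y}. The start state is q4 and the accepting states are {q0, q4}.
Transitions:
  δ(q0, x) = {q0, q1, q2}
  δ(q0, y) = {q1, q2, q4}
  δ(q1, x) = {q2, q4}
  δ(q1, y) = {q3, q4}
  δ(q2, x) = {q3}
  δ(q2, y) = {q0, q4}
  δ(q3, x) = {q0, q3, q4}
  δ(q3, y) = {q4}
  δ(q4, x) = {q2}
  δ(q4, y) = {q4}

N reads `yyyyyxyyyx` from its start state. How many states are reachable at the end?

Start: {q4}
read y: {q4}
read y: {q4}
read y: {q4}
read y: {q4}
read y: {q4}
read x: {q2}
read y: {q0, q4}
read y: {q1, q2, q4}
read y: {q0, q3, q4}
read x: {q0, q1, q2, q3, q4}
Final reachable set {q0, q1, q2, q3, q4} has 5 states.

5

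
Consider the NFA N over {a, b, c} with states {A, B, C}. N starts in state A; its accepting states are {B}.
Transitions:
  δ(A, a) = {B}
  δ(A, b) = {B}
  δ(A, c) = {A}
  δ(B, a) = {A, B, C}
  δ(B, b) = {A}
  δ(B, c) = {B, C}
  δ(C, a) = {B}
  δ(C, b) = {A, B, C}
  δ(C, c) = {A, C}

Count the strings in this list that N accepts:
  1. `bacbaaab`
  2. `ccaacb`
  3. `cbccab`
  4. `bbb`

4

`bacbaaab`: accepted
`ccaacb`: accepted
`cbccab`: accepted
`bbb`: accepted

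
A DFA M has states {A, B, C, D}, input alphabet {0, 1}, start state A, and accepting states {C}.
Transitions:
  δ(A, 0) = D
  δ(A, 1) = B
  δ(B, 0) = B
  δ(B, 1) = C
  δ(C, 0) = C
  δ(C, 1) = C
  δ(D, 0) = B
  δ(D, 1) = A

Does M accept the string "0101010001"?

accepted

A --0--> D
D --1--> A
A --0--> D
D --1--> A
A --0--> D
D --1--> A
A --0--> D
D --0--> B
B --0--> B
B --1--> C
End in state C, which is an accepting state.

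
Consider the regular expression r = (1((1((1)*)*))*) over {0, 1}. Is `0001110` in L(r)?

no

No split of 0001110 into u·v has 1 matching u and ((1((1)*)*))* matching v.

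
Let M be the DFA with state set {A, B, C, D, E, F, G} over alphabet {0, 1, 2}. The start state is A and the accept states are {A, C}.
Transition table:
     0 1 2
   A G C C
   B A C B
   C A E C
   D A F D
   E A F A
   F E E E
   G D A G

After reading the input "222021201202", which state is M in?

C

A --2--> C
C --2--> C
C --2--> C
C --0--> A
A --2--> C
C --1--> E
E --2--> A
A --0--> G
G --1--> A
A --2--> C
C --0--> A
A --2--> C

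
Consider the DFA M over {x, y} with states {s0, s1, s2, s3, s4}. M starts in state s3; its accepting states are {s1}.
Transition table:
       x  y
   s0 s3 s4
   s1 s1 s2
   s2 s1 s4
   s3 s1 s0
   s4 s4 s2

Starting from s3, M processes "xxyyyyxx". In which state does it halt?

s4

s3 --x--> s1
s1 --x--> s1
s1 --y--> s2
s2 --y--> s4
s4 --y--> s2
s2 --y--> s4
s4 --x--> s4
s4 --x--> s4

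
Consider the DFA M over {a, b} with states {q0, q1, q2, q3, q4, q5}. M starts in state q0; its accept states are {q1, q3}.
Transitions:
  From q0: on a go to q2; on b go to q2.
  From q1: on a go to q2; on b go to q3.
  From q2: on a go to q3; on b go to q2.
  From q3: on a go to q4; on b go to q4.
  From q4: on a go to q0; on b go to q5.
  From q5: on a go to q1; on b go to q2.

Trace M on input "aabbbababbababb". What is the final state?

q2

q0 --a--> q2
q2 --a--> q3
q3 --b--> q4
q4 --b--> q5
q5 --b--> q2
q2 --a--> q3
q3 --b--> q4
q4 --a--> q0
q0 --b--> q2
q2 --b--> q2
q2 --a--> q3
q3 --b--> q4
q4 --a--> q0
q0 --b--> q2
q2 --b--> q2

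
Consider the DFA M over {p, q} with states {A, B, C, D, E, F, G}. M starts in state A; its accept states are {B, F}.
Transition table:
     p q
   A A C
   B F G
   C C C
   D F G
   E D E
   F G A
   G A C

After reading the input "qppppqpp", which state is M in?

A --q--> C
C --p--> C
C --p--> C
C --p--> C
C --p--> C
C --q--> C
C --p--> C
C --p--> C

C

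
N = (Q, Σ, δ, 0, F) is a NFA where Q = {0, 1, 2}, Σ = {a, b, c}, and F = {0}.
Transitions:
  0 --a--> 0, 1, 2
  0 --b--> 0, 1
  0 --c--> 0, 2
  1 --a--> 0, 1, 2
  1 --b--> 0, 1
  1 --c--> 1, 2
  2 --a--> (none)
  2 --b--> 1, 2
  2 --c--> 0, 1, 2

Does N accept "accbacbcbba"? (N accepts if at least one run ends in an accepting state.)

Start: {0}
read a: {0, 1, 2}
read c: {0, 1, 2}
read c: {0, 1, 2}
read b: {0, 1, 2}
read a: {0, 1, 2}
read c: {0, 1, 2}
read b: {0, 1, 2}
read c: {0, 1, 2}
read b: {0, 1, 2}
read b: {0, 1, 2}
read a: {0, 1, 2}
Reachable ∩ accepting = {0} — nonempty.

accepted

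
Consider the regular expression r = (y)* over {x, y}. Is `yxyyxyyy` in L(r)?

yxyyxyyy cannot be split into zero or more pieces each matching y.

no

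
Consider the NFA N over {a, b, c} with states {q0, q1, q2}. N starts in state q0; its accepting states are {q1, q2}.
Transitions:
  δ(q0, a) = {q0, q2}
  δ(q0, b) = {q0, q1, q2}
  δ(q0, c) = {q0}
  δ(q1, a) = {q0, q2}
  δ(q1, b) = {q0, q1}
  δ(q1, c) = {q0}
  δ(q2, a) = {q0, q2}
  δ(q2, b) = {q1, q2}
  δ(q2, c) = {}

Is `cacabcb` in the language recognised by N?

Start: {q0}
read c: {q0}
read a: {q0, q2}
read c: {q0}
read a: {q0, q2}
read b: {q0, q1, q2}
read c: {q0}
read b: {q0, q1, q2}
Reachable ∩ accepting = {q1, q2} — nonempty.

accepted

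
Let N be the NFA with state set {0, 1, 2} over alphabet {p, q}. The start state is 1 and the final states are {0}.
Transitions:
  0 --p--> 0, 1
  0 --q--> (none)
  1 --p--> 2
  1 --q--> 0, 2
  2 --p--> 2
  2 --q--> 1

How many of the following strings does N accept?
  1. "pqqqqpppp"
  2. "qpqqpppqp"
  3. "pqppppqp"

"pqqqqpppp": accepted
"qpqqpppqp": accepted
"pqppppqp": rejected

2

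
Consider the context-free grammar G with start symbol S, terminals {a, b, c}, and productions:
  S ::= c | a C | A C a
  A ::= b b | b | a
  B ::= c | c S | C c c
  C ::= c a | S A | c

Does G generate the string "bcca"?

no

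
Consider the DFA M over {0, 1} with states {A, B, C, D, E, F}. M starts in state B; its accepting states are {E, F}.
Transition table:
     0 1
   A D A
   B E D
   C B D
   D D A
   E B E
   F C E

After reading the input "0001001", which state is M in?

E

B --0--> E
E --0--> B
B --0--> E
E --1--> E
E --0--> B
B --0--> E
E --1--> E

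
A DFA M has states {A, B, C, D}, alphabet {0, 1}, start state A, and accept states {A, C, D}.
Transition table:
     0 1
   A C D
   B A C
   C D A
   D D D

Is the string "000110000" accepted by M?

accepted

A --0--> C
C --0--> D
D --0--> D
D --1--> D
D --1--> D
D --0--> D
D --0--> D
D --0--> D
D --0--> D
End in state D, which is an accepting state.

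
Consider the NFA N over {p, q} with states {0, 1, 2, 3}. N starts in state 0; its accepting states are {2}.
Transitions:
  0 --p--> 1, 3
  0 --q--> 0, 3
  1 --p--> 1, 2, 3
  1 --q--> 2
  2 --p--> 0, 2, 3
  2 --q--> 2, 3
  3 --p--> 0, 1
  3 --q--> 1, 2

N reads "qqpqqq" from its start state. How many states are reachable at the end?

Start: {0}
read q: {0, 3}
read q: {0, 1, 2, 3}
read p: {0, 1, 2, 3}
read q: {0, 1, 2, 3}
read q: {0, 1, 2, 3}
read q: {0, 1, 2, 3}
Final reachable set {0, 1, 2, 3} has 4 states.

4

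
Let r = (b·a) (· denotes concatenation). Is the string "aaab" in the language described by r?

No split of aaab into u·v has b matching u and a matching v.

no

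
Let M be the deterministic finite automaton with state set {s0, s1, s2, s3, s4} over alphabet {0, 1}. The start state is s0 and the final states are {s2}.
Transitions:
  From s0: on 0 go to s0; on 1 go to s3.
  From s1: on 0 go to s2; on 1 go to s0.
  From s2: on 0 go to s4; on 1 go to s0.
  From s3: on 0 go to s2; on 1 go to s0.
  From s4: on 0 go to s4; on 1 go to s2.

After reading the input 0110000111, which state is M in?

s3

s0 --0--> s0
s0 --1--> s3
s3 --1--> s0
s0 --0--> s0
s0 --0--> s0
s0 --0--> s0
s0 --0--> s0
s0 --1--> s3
s3 --1--> s0
s0 --1--> s3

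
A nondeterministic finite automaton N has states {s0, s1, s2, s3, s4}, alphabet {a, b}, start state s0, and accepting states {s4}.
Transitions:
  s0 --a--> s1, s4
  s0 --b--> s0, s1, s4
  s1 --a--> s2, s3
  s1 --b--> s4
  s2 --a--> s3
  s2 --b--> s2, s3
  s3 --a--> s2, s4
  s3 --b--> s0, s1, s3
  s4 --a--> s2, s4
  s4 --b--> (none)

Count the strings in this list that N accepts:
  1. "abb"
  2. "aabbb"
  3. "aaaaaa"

2

"abb": rejected
"aabbb": accepted
"aaaaaa": accepted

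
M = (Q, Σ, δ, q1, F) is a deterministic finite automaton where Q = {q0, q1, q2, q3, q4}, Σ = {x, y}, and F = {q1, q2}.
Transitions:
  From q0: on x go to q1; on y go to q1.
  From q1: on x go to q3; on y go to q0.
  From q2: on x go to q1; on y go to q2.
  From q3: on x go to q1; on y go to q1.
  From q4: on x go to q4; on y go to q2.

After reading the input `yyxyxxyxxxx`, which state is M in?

q3

q1 --y--> q0
q0 --y--> q1
q1 --x--> q3
q3 --y--> q1
q1 --x--> q3
q3 --x--> q1
q1 --y--> q0
q0 --x--> q1
q1 --x--> q3
q3 --x--> q1
q1 --x--> q3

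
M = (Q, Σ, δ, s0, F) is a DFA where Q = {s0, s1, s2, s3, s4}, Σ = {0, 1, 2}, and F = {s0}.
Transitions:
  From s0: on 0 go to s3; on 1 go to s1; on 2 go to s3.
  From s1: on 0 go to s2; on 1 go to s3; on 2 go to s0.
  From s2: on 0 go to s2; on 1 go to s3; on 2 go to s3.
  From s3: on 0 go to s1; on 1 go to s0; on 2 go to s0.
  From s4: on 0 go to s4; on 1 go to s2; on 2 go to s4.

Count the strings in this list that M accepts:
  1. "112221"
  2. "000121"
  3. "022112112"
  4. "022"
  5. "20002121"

2

"112221": rejected
"000121": rejected
"022112112": accepted
"022": rejected
"20002121": accepted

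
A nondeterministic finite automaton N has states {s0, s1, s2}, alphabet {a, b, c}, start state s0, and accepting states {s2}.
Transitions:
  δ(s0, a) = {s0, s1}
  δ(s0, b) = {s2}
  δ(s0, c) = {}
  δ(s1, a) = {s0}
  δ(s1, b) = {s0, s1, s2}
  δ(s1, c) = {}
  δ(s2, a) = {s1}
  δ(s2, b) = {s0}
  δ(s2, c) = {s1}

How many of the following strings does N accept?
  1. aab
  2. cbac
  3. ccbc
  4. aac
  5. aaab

aab: accepted
cbac: rejected
ccbc: rejected
aac: rejected
aaab: accepted

2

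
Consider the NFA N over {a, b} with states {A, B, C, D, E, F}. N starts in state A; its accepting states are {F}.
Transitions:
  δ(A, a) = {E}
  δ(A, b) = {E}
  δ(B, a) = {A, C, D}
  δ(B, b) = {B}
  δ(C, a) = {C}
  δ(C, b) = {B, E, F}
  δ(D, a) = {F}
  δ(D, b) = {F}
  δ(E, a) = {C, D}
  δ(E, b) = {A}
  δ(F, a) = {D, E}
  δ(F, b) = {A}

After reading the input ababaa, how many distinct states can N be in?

2

Start: {A}
read a: {E}
read b: {A}
read a: {E}
read b: {A}
read a: {E}
read a: {C, D}
Final reachable set {C, D} has 2 states.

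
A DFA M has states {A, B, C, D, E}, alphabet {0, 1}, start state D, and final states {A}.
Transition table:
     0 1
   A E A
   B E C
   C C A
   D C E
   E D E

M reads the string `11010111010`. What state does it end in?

D

D --1--> E
E --1--> E
E --0--> D
D --1--> E
E --0--> D
D --1--> E
E --1--> E
E --1--> E
E --0--> D
D --1--> E
E --0--> D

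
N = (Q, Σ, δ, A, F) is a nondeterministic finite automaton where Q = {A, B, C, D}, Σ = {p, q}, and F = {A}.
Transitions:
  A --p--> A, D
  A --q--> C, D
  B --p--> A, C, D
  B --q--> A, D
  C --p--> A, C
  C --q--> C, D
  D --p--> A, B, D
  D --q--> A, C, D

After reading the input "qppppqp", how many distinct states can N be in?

Start: {A}
read q: {C, D}
read p: {A, B, C, D}
read p: {A, B, C, D}
read p: {A, B, C, D}
read p: {A, B, C, D}
read q: {A, C, D}
read p: {A, B, C, D}
Final reachable set {A, B, C, D} has 4 states.

4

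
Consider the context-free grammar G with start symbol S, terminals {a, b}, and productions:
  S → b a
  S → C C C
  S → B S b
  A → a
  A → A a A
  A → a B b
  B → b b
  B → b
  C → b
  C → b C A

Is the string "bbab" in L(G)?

S ⇒ BSb ⇒ bSb ⇒ bbab

yes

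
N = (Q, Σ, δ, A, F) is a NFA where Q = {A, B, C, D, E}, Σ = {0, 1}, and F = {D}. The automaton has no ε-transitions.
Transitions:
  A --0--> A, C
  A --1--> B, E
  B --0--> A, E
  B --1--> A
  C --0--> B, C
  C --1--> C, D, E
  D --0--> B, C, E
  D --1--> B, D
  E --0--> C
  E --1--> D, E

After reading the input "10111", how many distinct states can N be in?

Start: {A}
read 1: {B, E}
read 0: {A, C, E}
read 1: {B, C, D, E}
read 1: {A, B, C, D, E}
read 1: {A, B, C, D, E}
Final reachable set {A, B, C, D, E} has 5 states.

5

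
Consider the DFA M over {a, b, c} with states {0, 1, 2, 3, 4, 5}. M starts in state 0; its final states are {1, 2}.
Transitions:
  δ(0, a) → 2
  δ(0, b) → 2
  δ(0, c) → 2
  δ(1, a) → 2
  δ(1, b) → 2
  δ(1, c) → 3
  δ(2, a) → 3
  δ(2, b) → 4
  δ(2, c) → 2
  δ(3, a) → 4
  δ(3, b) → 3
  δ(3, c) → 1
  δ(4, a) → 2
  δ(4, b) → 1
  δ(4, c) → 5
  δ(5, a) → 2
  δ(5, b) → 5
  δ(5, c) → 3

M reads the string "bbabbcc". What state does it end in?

0 --b--> 2
2 --b--> 4
4 --a--> 2
2 --b--> 4
4 --b--> 1
1 --c--> 3
3 --c--> 1

1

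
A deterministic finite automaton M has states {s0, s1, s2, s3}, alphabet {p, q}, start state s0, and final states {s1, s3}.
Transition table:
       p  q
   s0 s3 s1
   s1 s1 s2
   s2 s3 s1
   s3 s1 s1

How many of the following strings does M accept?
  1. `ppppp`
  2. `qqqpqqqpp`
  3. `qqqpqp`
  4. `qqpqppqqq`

`ppppp`: accepted
`qqqpqqqpp`: accepted
`qqqpqp`: accepted
`qqpqppqqq`: rejected

3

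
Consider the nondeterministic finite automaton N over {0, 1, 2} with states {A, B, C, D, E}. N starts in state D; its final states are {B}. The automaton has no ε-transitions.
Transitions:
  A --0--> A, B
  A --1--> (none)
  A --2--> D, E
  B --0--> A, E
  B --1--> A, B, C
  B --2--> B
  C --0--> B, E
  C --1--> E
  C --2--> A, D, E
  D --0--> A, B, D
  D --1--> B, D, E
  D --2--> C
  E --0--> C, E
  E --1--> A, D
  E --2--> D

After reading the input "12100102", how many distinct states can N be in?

Start: {D}
read 1: {B, D, E}
read 2: {B, C, D}
read 1: {A, B, C, D, E}
read 0: {A, B, C, D, E}
read 0: {A, B, C, D, E}
read 1: {A, B, C, D, E}
read 0: {A, B, C, D, E}
read 2: {A, B, C, D, E}
Final reachable set {A, B, C, D, E} has 5 states.

5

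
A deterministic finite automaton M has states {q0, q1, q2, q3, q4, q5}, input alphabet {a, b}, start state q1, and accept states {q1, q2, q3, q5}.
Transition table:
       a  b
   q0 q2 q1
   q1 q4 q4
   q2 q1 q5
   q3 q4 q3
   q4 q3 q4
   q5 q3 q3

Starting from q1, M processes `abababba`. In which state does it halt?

q3

q1 --a--> q4
q4 --b--> q4
q4 --a--> q3
q3 --b--> q3
q3 --a--> q4
q4 --b--> q4
q4 --b--> q4
q4 --a--> q3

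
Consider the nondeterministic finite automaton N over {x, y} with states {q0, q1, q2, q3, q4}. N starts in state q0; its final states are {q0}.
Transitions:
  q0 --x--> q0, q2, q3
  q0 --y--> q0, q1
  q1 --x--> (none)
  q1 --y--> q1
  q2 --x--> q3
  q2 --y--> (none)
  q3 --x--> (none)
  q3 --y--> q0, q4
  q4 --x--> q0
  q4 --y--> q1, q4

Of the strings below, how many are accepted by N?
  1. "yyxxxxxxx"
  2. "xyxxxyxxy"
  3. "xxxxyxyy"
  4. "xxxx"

"yyxxxxxxx": accepted
"xyxxxyxxy": accepted
"xxxxyxyy": accepted
"xxxx": accepted

4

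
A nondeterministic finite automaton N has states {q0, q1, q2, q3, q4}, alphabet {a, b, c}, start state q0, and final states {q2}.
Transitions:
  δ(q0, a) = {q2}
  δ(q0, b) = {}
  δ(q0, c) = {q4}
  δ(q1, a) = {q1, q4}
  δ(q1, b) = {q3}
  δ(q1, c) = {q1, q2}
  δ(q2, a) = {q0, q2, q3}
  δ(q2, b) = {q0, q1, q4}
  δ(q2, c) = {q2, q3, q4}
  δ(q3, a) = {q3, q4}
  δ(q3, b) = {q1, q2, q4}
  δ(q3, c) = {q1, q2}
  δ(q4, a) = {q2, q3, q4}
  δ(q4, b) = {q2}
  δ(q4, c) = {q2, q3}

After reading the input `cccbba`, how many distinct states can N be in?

Start: {q0}
read c: {q4}
read c: {q2, q3}
read c: {q1, q2, q3, q4}
read b: {q0, q1, q2, q3, q4}
read b: {q0, q1, q2, q3, q4}
read a: {q0, q1, q2, q3, q4}
Final reachable set {q0, q1, q2, q3, q4} has 5 states.

5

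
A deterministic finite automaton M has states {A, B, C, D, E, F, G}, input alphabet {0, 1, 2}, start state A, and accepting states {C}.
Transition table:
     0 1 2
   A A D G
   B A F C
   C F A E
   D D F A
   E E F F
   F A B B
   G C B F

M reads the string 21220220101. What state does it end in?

A --2--> G
G --1--> B
B --2--> C
C --2--> E
E --0--> E
E --2--> F
F --2--> B
B --0--> A
A --1--> D
D --0--> D
D --1--> F

F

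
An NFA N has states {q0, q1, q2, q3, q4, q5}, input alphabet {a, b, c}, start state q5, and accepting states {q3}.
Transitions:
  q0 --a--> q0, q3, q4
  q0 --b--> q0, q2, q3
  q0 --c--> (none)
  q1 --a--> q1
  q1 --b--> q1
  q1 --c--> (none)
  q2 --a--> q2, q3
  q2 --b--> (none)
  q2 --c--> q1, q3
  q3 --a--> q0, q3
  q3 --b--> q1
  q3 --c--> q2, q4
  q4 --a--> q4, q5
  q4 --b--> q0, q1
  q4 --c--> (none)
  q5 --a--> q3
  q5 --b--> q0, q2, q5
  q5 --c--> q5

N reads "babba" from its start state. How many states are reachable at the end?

5

Start: {q5}
read b: {q0, q2, q5}
read a: {q0, q2, q3, q4}
read b: {q0, q1, q2, q3}
read b: {q0, q1, q2, q3}
read a: {q0, q1, q2, q3, q4}
Final reachable set {q0, q1, q2, q3, q4} has 5 states.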